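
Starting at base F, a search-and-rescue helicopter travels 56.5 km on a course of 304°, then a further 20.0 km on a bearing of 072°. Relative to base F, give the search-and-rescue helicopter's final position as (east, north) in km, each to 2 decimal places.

Leg 1 (304°, 56.5 km): east 56.5 sin 304° = -46.84, north 56.5 cos 304° = 31.59
Leg 2 (072°, 20.0 km): east 20.0 sin 72° = 19.02, north 20.0 cos 72° = 6.18
Summing: -27.82 km east, 37.77 km north → (-27.82, 37.77).

(-27.82, 37.77)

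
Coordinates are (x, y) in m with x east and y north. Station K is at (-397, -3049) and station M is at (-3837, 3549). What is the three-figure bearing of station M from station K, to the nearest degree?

Δeast = -3837 − -397 = -3440.00; Δnorth = 3549 − -3049 = 6598.00.
Bearing = atan2(Δeast, Δnorth) mod 360° = 332.46° ≈ 332°.

332°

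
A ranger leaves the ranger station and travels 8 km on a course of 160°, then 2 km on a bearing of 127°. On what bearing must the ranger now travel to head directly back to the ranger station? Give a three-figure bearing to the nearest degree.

Leg 1 (160°, 8 km): east 8 sin 160° = 2.74, north 8 cos 160° = -7.52
Leg 2 (127°, 2 km): east 2 sin 127° = 1.60, north 2 cos 127° = -1.20
Net displacement: 4.33 east, -8.72 north. Direction back to start is (-4.33, 8.72): bearing = atan2(-4.33, 8.72) mod 360° = 333.58° ≈ 334°.

334°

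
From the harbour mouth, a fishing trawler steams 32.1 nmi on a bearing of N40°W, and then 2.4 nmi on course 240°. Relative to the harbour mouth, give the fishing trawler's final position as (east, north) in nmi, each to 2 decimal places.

Leg 1 (N40°W, 32.1 nmi): east 32.1 sin 320° = -20.63, north 32.1 cos 320° = 24.59
Leg 2 (240°, 2.4 nmi): east 2.4 sin 240° = -2.08, north 2.4 cos 240° = -1.20
Summing: -22.71 nmi east, 23.39 nmi north → (-22.71, 23.39).

(-22.71, 23.39)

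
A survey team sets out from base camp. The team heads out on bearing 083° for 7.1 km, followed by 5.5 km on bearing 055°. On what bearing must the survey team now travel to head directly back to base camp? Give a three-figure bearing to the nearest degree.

Leg 1 (083°, 7.1 km): east 7.1 sin 83° = 7.05, north 7.1 cos 83° = 0.87
Leg 2 (055°, 5.5 km): east 5.5 sin 55° = 4.51, north 5.5 cos 55° = 3.15
Net displacement: 11.55 east, 4.02 north. Direction back to start is (-11.55, -4.02): bearing = atan2(-11.55, -4.02) mod 360° = 250.81° ≈ 251°.

251°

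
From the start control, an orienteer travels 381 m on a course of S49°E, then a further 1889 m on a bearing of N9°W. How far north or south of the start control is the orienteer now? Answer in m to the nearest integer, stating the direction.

Leg 1 (S49°E, 381 m): east 381 sin 131° = 287.54, north 381 cos 131° = -249.96
Leg 2 (N9°W, 1889 m): east 1889 sin 351° = -295.50, north 1889 cos 351° = 1865.74
Net north component: 1615.78 m.

1616 m north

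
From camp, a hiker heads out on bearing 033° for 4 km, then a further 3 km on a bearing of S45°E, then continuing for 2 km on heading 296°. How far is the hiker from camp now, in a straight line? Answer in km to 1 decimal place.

3.3 km

Leg 1 (033°, 4 km): east 4 sin 33° = 2.18, north 4 cos 33° = 3.35
Leg 2 (S45°E, 3 km): east 3 sin 135° = 2.12, north 3 cos 135° = -2.12
Leg 3 (296°, 2 km): east 2 sin 296° = -1.80, north 2 cos 296° = 0.88
Net: 2.50 east, 2.11 north. Distance = √((2.50)² + (2.11)²) = 3.273 km.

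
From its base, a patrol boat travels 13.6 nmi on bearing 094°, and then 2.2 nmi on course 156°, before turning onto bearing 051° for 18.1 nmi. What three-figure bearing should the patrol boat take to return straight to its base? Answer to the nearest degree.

Leg 1 (094°, 13.6 nmi): east 13.6 sin 94° = 13.57, north 13.6 cos 94° = -0.95
Leg 2 (156°, 2.2 nmi): east 2.2 sin 156° = 0.89, north 2.2 cos 156° = -2.01
Leg 3 (051°, 18.1 nmi): east 18.1 sin 51° = 14.07, north 18.1 cos 51° = 11.39
Net displacement: 28.53 east, 8.43 north. Direction back to start is (-28.53, -8.43): bearing = atan2(-28.53, -8.43) mod 360° = 253.53° ≈ 254°.

254°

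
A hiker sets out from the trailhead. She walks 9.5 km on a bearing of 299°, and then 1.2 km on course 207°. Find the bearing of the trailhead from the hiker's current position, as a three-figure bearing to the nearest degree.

112°

Leg 1 (299°, 9.5 km): east 9.5 sin 299° = -8.31, north 9.5 cos 299° = 4.61
Leg 2 (207°, 1.2 km): east 1.2 sin 207° = -0.54, north 1.2 cos 207° = -1.07
Net displacement: -8.85 east, 3.54 north. Direction back to start is (8.85, -3.54): bearing = atan2(8.85, -3.54) mod 360° = 111.77° ≈ 112°.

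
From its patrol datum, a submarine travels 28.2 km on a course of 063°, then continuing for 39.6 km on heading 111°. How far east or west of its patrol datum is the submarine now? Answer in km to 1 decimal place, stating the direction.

Leg 1 (063°, 28.2 km): east 28.2 sin 63° = 25.13, north 28.2 cos 63° = 12.80
Leg 2 (111°, 39.6 km): east 39.6 sin 111° = 36.97, north 39.6 cos 111° = -14.19
Net east component: 62.10 km.

62.1 km east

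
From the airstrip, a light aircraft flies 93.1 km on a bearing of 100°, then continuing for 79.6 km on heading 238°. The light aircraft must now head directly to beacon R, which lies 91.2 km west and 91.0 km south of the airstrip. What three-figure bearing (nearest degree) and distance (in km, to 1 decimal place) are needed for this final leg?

Leg 1 (100°, 93.1 km): east 93.1 sin 100° = 91.69, north 93.1 cos 100° = -16.17
Leg 2 (238°, 79.6 km): east 79.6 sin 238° = -67.50, north 79.6 cos 238° = -42.18
Current position: (24.18, -58.35). Target: (-91.2, -91.0). Remaining: Δeast = -115.38, Δnorth = -32.65.
Bearing = atan2(-115.38, -32.65) mod 360° = 254.20°; distance = √((-115.38)² + (-32.65)²) = 119.912 km.

254°, 119.9 km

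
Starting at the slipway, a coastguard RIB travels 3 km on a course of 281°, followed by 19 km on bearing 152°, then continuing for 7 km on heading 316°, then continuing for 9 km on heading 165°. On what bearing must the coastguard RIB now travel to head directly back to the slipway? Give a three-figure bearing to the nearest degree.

350°

Leg 1 (281°, 3 km): east 3 sin 281° = -2.94, north 3 cos 281° = 0.57
Leg 2 (152°, 19 km): east 19 sin 152° = 8.92, north 19 cos 152° = -16.78
Leg 3 (316°, 7 km): east 7 sin 316° = -4.86, north 7 cos 316° = 5.04
Leg 4 (165°, 9 km): east 9 sin 165° = 2.33, north 9 cos 165° = -8.69
Net displacement: 3.44 east, -19.86 north. Direction back to start is (-3.44, 19.86): bearing = atan2(-3.44, 19.86) mod 360° = 350.17° ≈ 350°.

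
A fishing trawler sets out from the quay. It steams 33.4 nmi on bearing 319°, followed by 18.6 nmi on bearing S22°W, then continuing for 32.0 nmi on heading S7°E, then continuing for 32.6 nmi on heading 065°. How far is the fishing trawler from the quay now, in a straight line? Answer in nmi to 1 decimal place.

Leg 1 (319°, 33.4 nmi): east 33.4 sin 319° = -21.91, north 33.4 cos 319° = 25.21
Leg 2 (S22°W, 18.6 nmi): east 18.6 sin 202° = -6.97, north 18.6 cos 202° = -17.25
Leg 3 (S7°E, 32.0 nmi): east 32.0 sin 173° = 3.90, north 32.0 cos 173° = -31.76
Leg 4 (065°, 32.6 nmi): east 32.6 sin 65° = 29.55, north 32.6 cos 65° = 13.78
Net: 4.57 east, -10.02 north. Distance = √((4.57)² + (-10.02)²) = 11.013 nmi.

11.0 nmi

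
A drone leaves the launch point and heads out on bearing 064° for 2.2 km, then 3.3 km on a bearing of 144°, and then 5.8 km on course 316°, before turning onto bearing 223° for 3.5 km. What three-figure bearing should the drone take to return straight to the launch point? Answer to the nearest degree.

Leg 1 (064°, 2.2 km): east 2.2 sin 64° = 1.98, north 2.2 cos 64° = 0.96
Leg 2 (144°, 3.3 km): east 3.3 sin 144° = 1.94, north 3.3 cos 144° = -2.67
Leg 3 (316°, 5.8 km): east 5.8 sin 316° = -4.03, north 5.8 cos 316° = 4.17
Leg 4 (223°, 3.5 km): east 3.5 sin 223° = -2.39, north 3.5 cos 223° = -2.56
Net displacement: -2.50 east, -0.09 north. Direction back to start is (2.50, 0.09): bearing = atan2(2.50, 0.09) mod 360° = 87.87° ≈ 088°.

088°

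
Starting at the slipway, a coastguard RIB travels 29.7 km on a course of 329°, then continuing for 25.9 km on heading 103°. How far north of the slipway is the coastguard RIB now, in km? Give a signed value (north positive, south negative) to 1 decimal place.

Leg 1 (329°, 29.7 km): east 29.7 sin 329° = -15.30, north 29.7 cos 329° = 25.46
Leg 2 (103°, 25.9 km): east 25.9 sin 103° = 25.24, north 25.9 cos 103° = -5.83
Net north component: 19.63 km.

19.6 km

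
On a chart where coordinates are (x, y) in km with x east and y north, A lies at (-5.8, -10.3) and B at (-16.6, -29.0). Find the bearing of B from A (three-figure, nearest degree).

Δeast = -16.6 − -5.8 = -10.80; Δnorth = -29.0 − -10.3 = -18.70.
Bearing = atan2(Δeast, Δnorth) mod 360° = 210.01° ≈ 210°.

210°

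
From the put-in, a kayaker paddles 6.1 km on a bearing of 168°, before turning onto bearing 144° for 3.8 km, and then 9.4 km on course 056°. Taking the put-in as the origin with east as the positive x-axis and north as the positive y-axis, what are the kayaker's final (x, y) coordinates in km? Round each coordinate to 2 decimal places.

(11.29, -3.78)

Leg 1 (168°, 6.1 km): east 6.1 sin 168° = 1.27, north 6.1 cos 168° = -5.97
Leg 2 (144°, 3.8 km): east 3.8 sin 144° = 2.23, north 3.8 cos 144° = -3.07
Leg 3 (056°, 9.4 km): east 9.4 sin 56° = 7.79, north 9.4 cos 56° = 5.26
Summing: 11.29 km east, -3.78 km north → (11.29, -3.78).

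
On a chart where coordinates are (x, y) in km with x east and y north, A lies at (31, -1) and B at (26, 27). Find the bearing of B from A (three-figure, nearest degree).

350°

Δeast = 26 − 31 = -5.00; Δnorth = 27 − -1 = 28.00.
Bearing = atan2(Δeast, Δnorth) mod 360° = 349.88° ≈ 350°.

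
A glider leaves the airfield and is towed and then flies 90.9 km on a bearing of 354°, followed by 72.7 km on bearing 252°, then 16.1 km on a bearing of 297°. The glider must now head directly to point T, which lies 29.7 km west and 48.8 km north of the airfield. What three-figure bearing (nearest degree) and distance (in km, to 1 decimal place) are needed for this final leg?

113°, 68.6 km

Leg 1 (354°, 90.9 km): east 90.9 sin 354° = -9.50, north 90.9 cos 354° = 90.40
Leg 2 (252°, 72.7 km): east 72.7 sin 252° = -69.14, north 72.7 cos 252° = -22.47
Leg 3 (297°, 16.1 km): east 16.1 sin 297° = -14.35, north 16.1 cos 297° = 7.31
Current position: (-92.99, 75.25). Target: (-29.7, 48.8). Remaining: Δeast = 63.29, Δnorth = -26.45.
Bearing = atan2(63.29, -26.45) mod 360° = 112.68°; distance = √((63.29)² + (-26.45)²) = 68.592 km.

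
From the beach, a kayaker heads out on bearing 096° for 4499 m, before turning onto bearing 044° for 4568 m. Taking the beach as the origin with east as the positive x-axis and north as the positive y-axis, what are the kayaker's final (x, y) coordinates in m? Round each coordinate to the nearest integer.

(7648, 2816)

Leg 1 (096°, 4499 m): east 4499 sin 96° = 4474.35, north 4499 cos 96° = -470.27
Leg 2 (044°, 4568 m): east 4568 sin 44° = 3173.20, north 4568 cos 44° = 3285.94
Summing: 7647.55 m east, 2815.67 m north → (7648, 2816).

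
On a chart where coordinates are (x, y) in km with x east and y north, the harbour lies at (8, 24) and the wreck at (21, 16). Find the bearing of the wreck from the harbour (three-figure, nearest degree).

Δeast = 21 − 8 = 13.00; Δnorth = 16 − 24 = -8.00.
Bearing = atan2(Δeast, Δnorth) mod 360° = 121.61° ≈ 122°.

122°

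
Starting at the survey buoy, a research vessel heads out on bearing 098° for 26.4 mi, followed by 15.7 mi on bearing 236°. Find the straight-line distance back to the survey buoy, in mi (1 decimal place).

18.1 mi

Leg 1 (098°, 26.4 mi): east 26.4 sin 98° = 26.14, north 26.4 cos 98° = -3.67
Leg 2 (236°, 15.7 mi): east 15.7 sin 236° = -13.02, north 15.7 cos 236° = -8.78
Net: 13.13 east, -12.45 north. Distance = √((13.13)² + (-12.45)²) = 18.095 mi.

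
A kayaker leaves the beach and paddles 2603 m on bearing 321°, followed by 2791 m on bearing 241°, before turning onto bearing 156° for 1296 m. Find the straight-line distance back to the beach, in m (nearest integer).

3589 m

Leg 1 (321°, 2603 m): east 2603 sin 321° = -1638.12, north 2603 cos 321° = 2022.91
Leg 2 (241°, 2791 m): east 2791 sin 241° = -2441.06, north 2791 cos 241° = -1353.10
Leg 3 (156°, 1296 m): east 1296 sin 156° = 527.13, north 1296 cos 156° = -1183.95
Net: -3552.05 east, -514.15 north. Distance = √((-3552.05)² + (-514.15)²) = 3589.072 m.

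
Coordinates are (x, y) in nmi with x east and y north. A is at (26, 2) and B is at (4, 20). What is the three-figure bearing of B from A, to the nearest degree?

309°

Δeast = 4 − 26 = -22.00; Δnorth = 20 − 2 = 18.00.
Bearing = atan2(Δeast, Δnorth) mod 360° = 309.29° ≈ 309°.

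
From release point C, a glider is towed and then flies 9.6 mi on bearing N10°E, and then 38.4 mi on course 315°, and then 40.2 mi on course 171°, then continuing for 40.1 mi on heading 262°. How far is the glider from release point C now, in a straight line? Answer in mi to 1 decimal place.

Leg 1 (N10°E, 9.6 mi): east 9.6 sin 10° = 1.67, north 9.6 cos 10° = 9.45
Leg 2 (315°, 38.4 mi): east 38.4 sin 315° = -27.15, north 38.4 cos 315° = 27.15
Leg 3 (171°, 40.2 mi): east 40.2 sin 171° = 6.29, north 40.2 cos 171° = -39.71
Leg 4 (262°, 40.1 mi): east 40.1 sin 262° = -39.71, north 40.1 cos 262° = -5.58
Net: -58.91 east, -8.68 north. Distance = √((-58.91)² + (-8.68)²) = 59.543 mi.

59.5 mi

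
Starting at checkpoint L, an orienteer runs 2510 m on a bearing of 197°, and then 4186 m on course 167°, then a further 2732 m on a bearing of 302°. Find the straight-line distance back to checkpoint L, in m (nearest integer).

5455 m

Leg 1 (197°, 2510 m): east 2510 sin 197° = -733.85, north 2510 cos 197° = -2400.32
Leg 2 (167°, 4186 m): east 4186 sin 167° = 941.65, north 4186 cos 167° = -4078.71
Leg 3 (302°, 2732 m): east 2732 sin 302° = -2316.87, north 2732 cos 302° = 1447.74
Net: -2109.08 east, -5031.30 north. Distance = √((-2109.08)² + (-5031.30)²) = 5455.471 m.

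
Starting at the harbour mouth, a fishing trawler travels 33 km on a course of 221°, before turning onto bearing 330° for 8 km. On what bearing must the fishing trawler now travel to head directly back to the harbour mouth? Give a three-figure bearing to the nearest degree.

055°

Leg 1 (221°, 33 km): east 33 sin 221° = -21.65, north 33 cos 221° = -24.91
Leg 2 (330°, 8 km): east 8 sin 330° = -4.00, north 8 cos 330° = 6.93
Net displacement: -25.65 east, -17.98 north. Direction back to start is (25.65, 17.98): bearing = atan2(25.65, 17.98) mod 360° = 54.97° ≈ 055°.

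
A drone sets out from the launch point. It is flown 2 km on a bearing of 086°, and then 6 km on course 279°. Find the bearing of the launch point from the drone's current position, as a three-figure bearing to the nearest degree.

105°

Leg 1 (086°, 2 km): east 2 sin 86° = 2.00, north 2 cos 86° = 0.14
Leg 2 (279°, 6 km): east 6 sin 279° = -5.93, north 6 cos 279° = 0.94
Net displacement: -3.93 east, 1.08 north. Direction back to start is (3.93, -1.08): bearing = atan2(3.93, -1.08) mod 360° = 105.34° ≈ 105°.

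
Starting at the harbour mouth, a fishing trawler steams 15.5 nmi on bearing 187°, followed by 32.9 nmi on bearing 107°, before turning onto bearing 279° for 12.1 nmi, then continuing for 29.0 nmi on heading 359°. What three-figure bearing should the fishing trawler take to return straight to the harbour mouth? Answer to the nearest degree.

Leg 1 (187°, 15.5 nmi): east 15.5 sin 187° = -1.89, north 15.5 cos 187° = -15.38
Leg 2 (107°, 32.9 nmi): east 32.9 sin 107° = 31.46, north 32.9 cos 107° = -9.62
Leg 3 (279°, 12.1 nmi): east 12.1 sin 279° = -11.95, north 12.1 cos 279° = 1.89
Leg 4 (359°, 29.0 nmi): east 29.0 sin 359° = -0.51, north 29.0 cos 359° = 29.00
Net displacement: 17.12 east, 5.88 north. Direction back to start is (-17.12, -5.88): bearing = atan2(-17.12, -5.88) mod 360° = 251.03° ≈ 251°.

251°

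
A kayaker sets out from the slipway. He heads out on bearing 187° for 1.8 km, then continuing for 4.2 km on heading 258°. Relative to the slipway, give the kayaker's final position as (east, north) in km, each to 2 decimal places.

Leg 1 (187°, 1.8 km): east 1.8 sin 187° = -0.22, north 1.8 cos 187° = -1.79
Leg 2 (258°, 4.2 km): east 4.2 sin 258° = -4.11, north 4.2 cos 258° = -0.87
Summing: -4.33 km east, -2.66 km north → (-4.33, -2.66).

(-4.33, -2.66)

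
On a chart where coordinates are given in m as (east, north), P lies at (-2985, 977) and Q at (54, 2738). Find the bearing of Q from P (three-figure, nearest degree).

060°

Δeast = 54 − -2985 = 3039.00; Δnorth = 2738 − 977 = 1761.00.
Bearing = atan2(Δeast, Δnorth) mod 360° = 59.91° ≈ 060°.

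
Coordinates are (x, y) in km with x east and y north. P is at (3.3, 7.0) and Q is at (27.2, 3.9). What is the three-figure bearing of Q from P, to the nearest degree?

Δeast = 27.2 − 3.3 = 23.90; Δnorth = 3.9 − 7.0 = -3.10.
Bearing = atan2(Δeast, Δnorth) mod 360° = 97.39° ≈ 097°.

097°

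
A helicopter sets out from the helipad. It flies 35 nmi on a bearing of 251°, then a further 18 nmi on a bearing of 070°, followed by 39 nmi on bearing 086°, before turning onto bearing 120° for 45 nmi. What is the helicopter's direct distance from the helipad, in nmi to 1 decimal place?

66.6 nmi

Leg 1 (251°, 35 nmi): east 35 sin 251° = -33.09, north 35 cos 251° = -11.39
Leg 2 (070°, 18 nmi): east 18 sin 70° = 16.91, north 18 cos 70° = 6.16
Leg 3 (086°, 39 nmi): east 39 sin 86° = 38.90, north 39 cos 86° = 2.72
Leg 4 (120°, 45 nmi): east 45 sin 120° = 38.97, north 45 cos 120° = -22.50
Net: 61.70 east, -25.02 north. Distance = √((61.70)² + (-25.02)²) = 66.577 nmi.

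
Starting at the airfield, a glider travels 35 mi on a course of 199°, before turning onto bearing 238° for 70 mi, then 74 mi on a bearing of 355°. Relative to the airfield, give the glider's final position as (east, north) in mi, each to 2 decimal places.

(-77.21, 3.53)

Leg 1 (199°, 35 mi): east 35 sin 199° = -11.39, north 35 cos 199° = -33.09
Leg 2 (238°, 70 mi): east 70 sin 238° = -59.36, north 70 cos 238° = -37.09
Leg 3 (355°, 74 mi): east 74 sin 355° = -6.45, north 74 cos 355° = 73.72
Summing: -77.21 mi east, 3.53 mi north → (-77.21, 3.53).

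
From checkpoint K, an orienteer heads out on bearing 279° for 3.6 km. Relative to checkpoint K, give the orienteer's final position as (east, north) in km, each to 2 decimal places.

(-3.56, 0.56)

Leg 1 (279°, 3.6 km): east 3.6 sin 279° = -3.56, north 3.6 cos 279° = 0.56
Summing: -3.56 km east, 0.56 km north → (-3.56, 0.56).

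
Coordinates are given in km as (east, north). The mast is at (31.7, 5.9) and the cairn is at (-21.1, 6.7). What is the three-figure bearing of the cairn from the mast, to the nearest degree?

Δeast = -21.1 − 31.7 = -52.80; Δnorth = 6.7 − 5.9 = 0.80.
Bearing = atan2(Δeast, Δnorth) mod 360° = 270.87° ≈ 271°.

271°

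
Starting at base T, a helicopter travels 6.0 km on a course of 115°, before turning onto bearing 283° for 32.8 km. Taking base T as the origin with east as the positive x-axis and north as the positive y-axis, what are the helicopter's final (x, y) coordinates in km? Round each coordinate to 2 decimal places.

(-26.52, 4.84)

Leg 1 (115°, 6.0 km): east 6.0 sin 115° = 5.44, north 6.0 cos 115° = -2.54
Leg 2 (283°, 32.8 km): east 32.8 sin 283° = -31.96, north 32.8 cos 283° = 7.38
Summing: -26.52 km east, 4.84 km north → (-26.52, 4.84).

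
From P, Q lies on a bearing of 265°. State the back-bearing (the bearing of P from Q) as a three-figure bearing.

085°

Back-bearing = 265° − 180° = 085°.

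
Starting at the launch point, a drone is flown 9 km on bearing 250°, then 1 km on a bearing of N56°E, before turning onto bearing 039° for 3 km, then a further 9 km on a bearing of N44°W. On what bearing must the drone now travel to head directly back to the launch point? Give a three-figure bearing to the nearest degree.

118°

Leg 1 (250°, 9 km): east 9 sin 250° = -8.46, north 9 cos 250° = -3.08
Leg 2 (N56°E, 1 km): east 1 sin 56° = 0.83, north 1 cos 56° = 0.56
Leg 3 (039°, 3 km): east 3 sin 39° = 1.89, north 3 cos 39° = 2.33
Leg 4 (N44°W, 9 km): east 9 sin 316° = -6.25, north 9 cos 316° = 6.47
Net displacement: -11.99 east, 6.29 north. Direction back to start is (11.99, -6.29): bearing = atan2(11.99, -6.29) mod 360° = 117.66° ≈ 118°.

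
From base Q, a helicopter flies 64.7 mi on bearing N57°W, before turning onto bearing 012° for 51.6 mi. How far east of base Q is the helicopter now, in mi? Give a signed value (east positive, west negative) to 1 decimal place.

-43.5 mi

Leg 1 (N57°W, 64.7 mi): east 64.7 sin 303° = -54.26, north 64.7 cos 303° = 35.24
Leg 2 (012°, 51.6 mi): east 51.6 sin 12° = 10.73, north 51.6 cos 12° = 50.47
Net east component: -43.53 mi.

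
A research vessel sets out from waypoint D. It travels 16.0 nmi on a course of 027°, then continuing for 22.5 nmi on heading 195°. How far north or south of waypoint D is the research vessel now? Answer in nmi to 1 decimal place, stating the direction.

Leg 1 (027°, 16.0 nmi): east 16.0 sin 27° = 7.26, north 16.0 cos 27° = 14.26
Leg 2 (195°, 22.5 nmi): east 22.5 sin 195° = -5.82, north 22.5 cos 195° = -21.73
Net north component: -7.48 nmi.

7.5 nmi south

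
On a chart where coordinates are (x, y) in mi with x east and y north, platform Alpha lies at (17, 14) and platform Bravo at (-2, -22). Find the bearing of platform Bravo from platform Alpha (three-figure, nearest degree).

Δeast = -2 − 17 = -19.00; Δnorth = -22 − 14 = -36.00.
Bearing = atan2(Δeast, Δnorth) mod 360° = 207.82° ≈ 208°.

208°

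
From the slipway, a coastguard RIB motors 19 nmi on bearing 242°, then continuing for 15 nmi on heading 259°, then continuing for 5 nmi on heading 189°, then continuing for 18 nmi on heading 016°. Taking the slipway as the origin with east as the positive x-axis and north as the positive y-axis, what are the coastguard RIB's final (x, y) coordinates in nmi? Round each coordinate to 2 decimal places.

Leg 1 (242°, 19 nmi): east 19 sin 242° = -16.78, north 19 cos 242° = -8.92
Leg 2 (259°, 15 nmi): east 15 sin 259° = -14.72, north 15 cos 259° = -2.86
Leg 3 (189°, 5 nmi): east 5 sin 189° = -0.78, north 5 cos 189° = -4.94
Leg 4 (016°, 18 nmi): east 18 sin 16° = 4.96, north 18 cos 16° = 17.30
Summing: -27.32 nmi east, 0.58 nmi north → (-27.32, 0.58).

(-27.32, 0.58)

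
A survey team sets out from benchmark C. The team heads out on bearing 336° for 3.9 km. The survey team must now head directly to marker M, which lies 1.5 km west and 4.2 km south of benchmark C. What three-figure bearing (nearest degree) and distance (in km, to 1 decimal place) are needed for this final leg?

179°, 7.8 km

Leg 1 (336°, 3.9 km): east 3.9 sin 336° = -1.59, north 3.9 cos 336° = 3.56
Current position: (-1.59, 3.56). Target: (-1.5, -4.2). Remaining: Δeast = 0.09, Δnorth = -7.76.
Bearing = atan2(0.09, -7.76) mod 360° = 179.36°; distance = √((0.09)² + (-7.76)²) = 7.763 km.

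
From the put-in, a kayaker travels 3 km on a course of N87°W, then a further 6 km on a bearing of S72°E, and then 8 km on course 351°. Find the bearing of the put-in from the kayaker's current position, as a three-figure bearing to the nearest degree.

Leg 1 (N87°W, 3 km): east 3 sin 273° = -3.00, north 3 cos 273° = 0.16
Leg 2 (S72°E, 6 km): east 6 sin 108° = 5.71, north 6 cos 108° = -1.85
Leg 3 (351°, 8 km): east 8 sin 351° = -1.25, north 8 cos 351° = 7.90
Net displacement: 1.46 east, 6.20 north. Direction back to start is (-1.46, -6.20): bearing = atan2(-1.46, -6.20) mod 360° = 193.23° ≈ 193°.

193°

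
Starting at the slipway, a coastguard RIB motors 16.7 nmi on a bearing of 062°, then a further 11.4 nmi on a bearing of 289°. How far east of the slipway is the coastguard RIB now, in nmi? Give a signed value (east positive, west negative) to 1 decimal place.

4.0 nmi

Leg 1 (062°, 16.7 nmi): east 16.7 sin 62° = 14.75, north 16.7 cos 62° = 7.84
Leg 2 (289°, 11.4 nmi): east 11.4 sin 289° = -10.78, north 11.4 cos 289° = 3.71
Net east component: 3.97 nmi.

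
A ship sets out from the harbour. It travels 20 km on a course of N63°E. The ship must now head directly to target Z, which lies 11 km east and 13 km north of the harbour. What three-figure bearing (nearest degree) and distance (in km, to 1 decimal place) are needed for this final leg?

Leg 1 (N63°E, 20 km): east 20 sin 63° = 17.82, north 20 cos 63° = 9.08
Current position: (17.82, 9.08). Target: (11, 13). Remaining: Δeast = -6.82, Δnorth = 3.92.
Bearing = atan2(-6.82, 3.92) mod 360° = 299.89°; distance = √((-6.82)² + (3.92)²) = 7.867 km.

300°, 7.9 km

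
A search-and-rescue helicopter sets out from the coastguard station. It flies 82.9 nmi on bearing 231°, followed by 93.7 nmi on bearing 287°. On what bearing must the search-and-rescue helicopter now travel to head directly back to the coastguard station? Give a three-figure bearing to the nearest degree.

081°

Leg 1 (231°, 82.9 nmi): east 82.9 sin 231° = -64.43, north 82.9 cos 231° = -52.17
Leg 2 (287°, 93.7 nmi): east 93.7 sin 287° = -89.61, north 93.7 cos 287° = 27.40
Net displacement: -154.03 east, -24.78 north. Direction back to start is (154.03, 24.78): bearing = atan2(154.03, 24.78) mod 360° = 80.86° ≈ 081°.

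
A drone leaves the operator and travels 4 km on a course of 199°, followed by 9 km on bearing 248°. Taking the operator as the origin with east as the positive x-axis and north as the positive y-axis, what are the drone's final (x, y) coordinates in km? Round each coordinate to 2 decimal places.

(-9.65, -7.15)

Leg 1 (199°, 4 km): east 4 sin 199° = -1.30, north 4 cos 199° = -3.78
Leg 2 (248°, 9 km): east 9 sin 248° = -8.34, north 9 cos 248° = -3.37
Summing: -9.65 km east, -7.15 km north → (-9.65, -7.15).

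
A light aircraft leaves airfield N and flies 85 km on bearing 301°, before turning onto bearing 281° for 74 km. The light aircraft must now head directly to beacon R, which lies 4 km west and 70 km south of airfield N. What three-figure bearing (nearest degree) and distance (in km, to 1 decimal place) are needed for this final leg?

132°, 190.7 km

Leg 1 (301°, 85 km): east 85 sin 301° = -72.86, north 85 cos 301° = 43.78
Leg 2 (281°, 74 km): east 74 sin 281° = -72.64, north 74 cos 281° = 14.12
Current position: (-145.50, 57.90). Target: (-4, -70). Remaining: Δeast = 141.50, Δnorth = -127.90.
Bearing = atan2(141.50, -127.90) mod 360° = 132.11°; distance = √((141.50)² + (-127.90)²) = 190.736 km.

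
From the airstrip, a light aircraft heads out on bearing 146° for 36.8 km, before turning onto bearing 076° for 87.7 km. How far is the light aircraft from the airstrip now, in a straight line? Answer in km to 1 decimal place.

Leg 1 (146°, 36.8 km): east 36.8 sin 146° = 20.58, north 36.8 cos 146° = -30.51
Leg 2 (076°, 87.7 km): east 87.7 sin 76° = 85.09, north 87.7 cos 76° = 21.22
Net: 105.67 east, -9.29 north. Distance = √((105.67)² + (-9.29)²) = 106.081 km.

106.1 km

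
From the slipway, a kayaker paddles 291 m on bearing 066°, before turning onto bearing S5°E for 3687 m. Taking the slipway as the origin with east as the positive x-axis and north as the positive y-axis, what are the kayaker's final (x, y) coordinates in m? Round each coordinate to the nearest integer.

Leg 1 (066°, 291 m): east 291 sin 66° = 265.84, north 291 cos 66° = 118.36
Leg 2 (S5°E, 3687 m): east 3687 sin 175° = 321.34, north 3687 cos 175° = -3672.97
Summing: 587.18 m east, -3554.61 m north → (587, -3555).

(587, -3555)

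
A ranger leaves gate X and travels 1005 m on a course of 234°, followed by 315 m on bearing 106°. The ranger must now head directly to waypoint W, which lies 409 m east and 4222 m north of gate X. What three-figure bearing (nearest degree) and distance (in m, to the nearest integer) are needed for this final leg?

Leg 1 (234°, 1005 m): east 1005 sin 234° = -813.06, north 1005 cos 234° = -590.72
Leg 2 (106°, 315 m): east 315 sin 106° = 302.80, north 315 cos 106° = -86.83
Current position: (-510.26, -677.55). Target: (409, 4222). Remaining: Δeast = 919.26, Δnorth = 4899.55.
Bearing = atan2(919.26, 4899.55) mod 360° = 10.63°; distance = √((919.26)² + (4899.55)²) = 4985.041 m.

011°, 4985 m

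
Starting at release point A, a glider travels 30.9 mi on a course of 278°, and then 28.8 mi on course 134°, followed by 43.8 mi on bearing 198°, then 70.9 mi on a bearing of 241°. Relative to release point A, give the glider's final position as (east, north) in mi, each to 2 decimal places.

(-85.43, -91.73)

Leg 1 (278°, 30.9 mi): east 30.9 sin 278° = -30.60, north 30.9 cos 278° = 4.30
Leg 2 (134°, 28.8 mi): east 28.8 sin 134° = 20.72, north 28.8 cos 134° = -20.01
Leg 3 (198°, 43.8 mi): east 43.8 sin 198° = -13.53, north 43.8 cos 198° = -41.66
Leg 4 (241°, 70.9 mi): east 70.9 sin 241° = -62.01, north 70.9 cos 241° = -34.37
Summing: -85.43 mi east, -91.73 mi north → (-85.43, -91.73).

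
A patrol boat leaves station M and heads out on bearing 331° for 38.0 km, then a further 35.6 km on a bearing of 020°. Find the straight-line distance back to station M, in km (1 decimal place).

Leg 1 (331°, 38.0 km): east 38.0 sin 331° = -18.42, north 38.0 cos 331° = 33.24
Leg 2 (020°, 35.6 km): east 35.6 sin 20° = 12.18, north 35.6 cos 20° = 33.45
Net: -6.25 east, 66.69 north. Distance = √((-6.25)² + (66.69)²) = 66.981 km.

67.0 km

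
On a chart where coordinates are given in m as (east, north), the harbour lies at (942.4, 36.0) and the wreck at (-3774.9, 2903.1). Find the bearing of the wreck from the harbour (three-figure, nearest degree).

Δeast = -3774.9 − 942.4 = -4717.30; Δnorth = 2903.1 − 36.0 = 2867.10.
Bearing = atan2(Δeast, Δnorth) mod 360° = 301.29° ≈ 301°.

301°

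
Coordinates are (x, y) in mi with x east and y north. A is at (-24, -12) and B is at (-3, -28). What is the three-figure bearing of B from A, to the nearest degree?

127°

Δeast = -3 − -24 = 21.00; Δnorth = -28 − -12 = -16.00.
Bearing = atan2(Δeast, Δnorth) mod 360° = 127.30° ≈ 127°.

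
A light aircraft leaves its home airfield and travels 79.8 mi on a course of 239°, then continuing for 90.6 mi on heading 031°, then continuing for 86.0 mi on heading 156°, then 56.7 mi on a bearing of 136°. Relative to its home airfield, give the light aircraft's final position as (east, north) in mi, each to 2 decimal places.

(52.63, -82.79)

Leg 1 (239°, 79.8 mi): east 79.8 sin 239° = -68.40, north 79.8 cos 239° = -41.10
Leg 2 (031°, 90.6 mi): east 90.6 sin 31° = 46.66, north 90.6 cos 31° = 77.66
Leg 3 (156°, 86.0 mi): east 86.0 sin 156° = 34.98, north 86.0 cos 156° = -78.56
Leg 4 (136°, 56.7 mi): east 56.7 sin 136° = 39.39, north 56.7 cos 136° = -40.79
Summing: 52.63 mi east, -82.79 mi north → (52.63, -82.79).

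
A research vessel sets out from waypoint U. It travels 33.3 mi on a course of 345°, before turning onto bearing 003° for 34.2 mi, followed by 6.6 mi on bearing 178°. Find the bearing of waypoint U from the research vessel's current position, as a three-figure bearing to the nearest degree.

Leg 1 (345°, 33.3 mi): east 33.3 sin 345° = -8.62, north 33.3 cos 345° = 32.17
Leg 2 (003°, 34.2 mi): east 34.2 sin 3° = 1.79, north 34.2 cos 3° = 34.15
Leg 3 (178°, 6.6 mi): east 6.6 sin 178° = 0.23, north 6.6 cos 178° = -6.60
Net displacement: -6.60 east, 59.72 north. Direction back to start is (6.60, -59.72): bearing = atan2(6.60, -59.72) mod 360° = 173.70° ≈ 174°.

174°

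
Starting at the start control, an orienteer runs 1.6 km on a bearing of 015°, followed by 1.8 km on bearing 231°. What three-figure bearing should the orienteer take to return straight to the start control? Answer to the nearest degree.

Leg 1 (015°, 1.6 km): east 1.6 sin 15° = 0.41, north 1.6 cos 15° = 1.55
Leg 2 (231°, 1.8 km): east 1.8 sin 231° = -1.40, north 1.8 cos 231° = -1.13
Net displacement: -0.98 east, 0.41 north. Direction back to start is (0.98, -0.41): bearing = atan2(0.98, -0.41) mod 360° = 112.74° ≈ 113°.

113°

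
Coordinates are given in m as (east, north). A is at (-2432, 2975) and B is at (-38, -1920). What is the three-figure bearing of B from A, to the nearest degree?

154°

Δeast = -38 − -2432 = 2394.00; Δnorth = -1920 − 2975 = -4895.00.
Bearing = atan2(Δeast, Δnorth) mod 360° = 153.94° ≈ 154°.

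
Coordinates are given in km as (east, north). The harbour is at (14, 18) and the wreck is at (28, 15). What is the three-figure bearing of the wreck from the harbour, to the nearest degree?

Δeast = 28 − 14 = 14.00; Δnorth = 15 − 18 = -3.00.
Bearing = atan2(Δeast, Δnorth) mod 360° = 102.09° ≈ 102°.

102°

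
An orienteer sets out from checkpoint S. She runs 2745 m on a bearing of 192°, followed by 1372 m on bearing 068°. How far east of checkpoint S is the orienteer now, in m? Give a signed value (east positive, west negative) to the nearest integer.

Leg 1 (192°, 2745 m): east 2745 sin 192° = -570.72, north 2745 cos 192° = -2685.02
Leg 2 (068°, 1372 m): east 1372 sin 68° = 1272.10, north 1372 cos 68° = 513.96
Net east component: 701.38 m.

701 m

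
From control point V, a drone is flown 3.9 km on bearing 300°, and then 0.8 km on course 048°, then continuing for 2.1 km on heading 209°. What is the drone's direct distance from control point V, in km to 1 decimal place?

Leg 1 (300°, 3.9 km): east 3.9 sin 300° = -3.38, north 3.9 cos 300° = 1.95
Leg 2 (048°, 0.8 km): east 0.8 sin 48° = 0.59, north 0.8 cos 48° = 0.54
Leg 3 (209°, 2.1 km): east 2.1 sin 209° = -1.02, north 2.1 cos 209° = -1.84
Net: -3.80 east, 0.65 north. Distance = √((-3.80)² + (0.65)²) = 3.856 km.

3.9 km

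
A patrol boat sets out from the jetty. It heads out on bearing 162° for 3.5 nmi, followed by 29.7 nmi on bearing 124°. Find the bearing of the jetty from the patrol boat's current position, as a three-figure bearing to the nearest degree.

308°

Leg 1 (162°, 3.5 nmi): east 3.5 sin 162° = 1.08, north 3.5 cos 162° = -3.33
Leg 2 (124°, 29.7 nmi): east 29.7 sin 124° = 24.62, north 29.7 cos 124° = -16.61
Net displacement: 25.70 east, -19.94 north. Direction back to start is (-25.70, 19.94): bearing = atan2(-25.70, 19.94) mod 360° = 307.80° ≈ 308°.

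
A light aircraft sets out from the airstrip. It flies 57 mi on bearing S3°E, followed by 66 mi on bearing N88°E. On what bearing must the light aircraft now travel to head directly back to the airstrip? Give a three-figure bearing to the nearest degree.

308°

Leg 1 (S3°E, 57 mi): east 57 sin 177° = 2.98, north 57 cos 177° = -56.92
Leg 2 (N88°E, 66 mi): east 66 sin 88° = 65.96, north 66 cos 88° = 2.30
Net displacement: 68.94 east, -54.62 north. Direction back to start is (-68.94, 54.62): bearing = atan2(-68.94, 54.62) mod 360° = 308.39° ≈ 308°.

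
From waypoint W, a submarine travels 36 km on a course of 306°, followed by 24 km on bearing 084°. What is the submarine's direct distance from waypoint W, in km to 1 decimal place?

Leg 1 (306°, 36 km): east 36 sin 306° = -29.12, north 36 cos 306° = 21.16
Leg 2 (084°, 24 km): east 24 sin 84° = 23.87, north 24 cos 84° = 2.51
Net: -5.26 east, 23.67 north. Distance = √((-5.26)² + (23.67)²) = 24.246 km.

24.2 km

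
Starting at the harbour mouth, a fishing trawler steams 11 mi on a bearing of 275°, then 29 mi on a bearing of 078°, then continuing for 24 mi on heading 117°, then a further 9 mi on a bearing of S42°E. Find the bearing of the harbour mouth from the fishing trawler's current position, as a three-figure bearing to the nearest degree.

283°

Leg 1 (275°, 11 mi): east 11 sin 275° = -10.96, north 11 cos 275° = 0.96
Leg 2 (078°, 29 mi): east 29 sin 78° = 28.37, north 29 cos 78° = 6.03
Leg 3 (117°, 24 mi): east 24 sin 117° = 21.38, north 24 cos 117° = -10.90
Leg 4 (S42°E, 9 mi): east 9 sin 138° = 6.02, north 9 cos 138° = -6.69
Net displacement: 44.81 east, -10.60 north. Direction back to start is (-44.81, 10.60): bearing = atan2(-44.81, 10.60) mod 360° = 283.30° ≈ 283°.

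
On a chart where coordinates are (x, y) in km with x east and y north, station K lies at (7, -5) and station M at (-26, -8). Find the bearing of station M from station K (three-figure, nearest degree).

Δeast = -26 − 7 = -33.00; Δnorth = -8 − -5 = -3.00.
Bearing = atan2(Δeast, Δnorth) mod 360° = 264.81° ≈ 265°.

265°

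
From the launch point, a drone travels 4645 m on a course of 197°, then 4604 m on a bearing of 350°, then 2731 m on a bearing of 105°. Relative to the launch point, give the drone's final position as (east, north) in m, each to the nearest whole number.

Leg 1 (197°, 4645 m): east 4645 sin 197° = -1358.07, north 4645 cos 197° = -4442.04
Leg 2 (350°, 4604 m): east 4604 sin 350° = -799.48, north 4604 cos 350° = 4534.05
Leg 3 (105°, 2731 m): east 2731 sin 105° = 2637.94, north 2731 cos 105° = -706.83
Summing: 480.40 m east, -614.82 m north → (480, -615).

(480, -615)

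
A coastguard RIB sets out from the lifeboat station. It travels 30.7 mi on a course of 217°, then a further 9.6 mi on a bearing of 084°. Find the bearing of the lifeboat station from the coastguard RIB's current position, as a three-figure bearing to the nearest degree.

021°

Leg 1 (217°, 30.7 mi): east 30.7 sin 217° = -18.48, north 30.7 cos 217° = -24.52
Leg 2 (084°, 9.6 mi): east 9.6 sin 84° = 9.55, north 9.6 cos 84° = 1.00
Net displacement: -8.93 east, -23.51 north. Direction back to start is (8.93, 23.51): bearing = atan2(8.93, 23.51) mod 360° = 20.79° ≈ 021°.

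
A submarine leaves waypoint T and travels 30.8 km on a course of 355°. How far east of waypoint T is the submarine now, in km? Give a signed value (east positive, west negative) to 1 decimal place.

Leg 1 (355°, 30.8 km): east 30.8 sin 355° = -2.68, north 30.8 cos 355° = 30.68
Net east component: -2.68 km.

-2.7 km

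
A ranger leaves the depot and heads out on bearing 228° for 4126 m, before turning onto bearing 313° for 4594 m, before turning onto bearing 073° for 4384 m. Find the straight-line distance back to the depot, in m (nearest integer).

Leg 1 (228°, 4126 m): east 4126 sin 228° = -3066.22, north 4126 cos 228° = -2760.83
Leg 2 (313°, 4594 m): east 4594 sin 313° = -3359.84, north 4594 cos 313° = 3133.10
Leg 3 (073°, 4384 m): east 4384 sin 73° = 4192.44, north 4384 cos 73° = 1281.76
Net: -2233.61 east, 1654.03 north. Distance = √((-2233.61)² + (1654.03)²) = 2779.358 m.

2779 m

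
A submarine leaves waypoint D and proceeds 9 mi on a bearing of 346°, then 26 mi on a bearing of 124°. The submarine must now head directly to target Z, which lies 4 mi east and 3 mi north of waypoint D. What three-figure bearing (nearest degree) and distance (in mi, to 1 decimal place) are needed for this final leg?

300°, 17.7 mi

Leg 1 (346°, 9 mi): east 9 sin 346° = -2.18, north 9 cos 346° = 8.73
Leg 2 (124°, 26 mi): east 26 sin 124° = 21.55, north 26 cos 124° = -14.54
Current position: (19.38, -5.81). Target: (4, 3). Remaining: Δeast = -15.38, Δnorth = 8.81.
Bearing = atan2(-15.38, 8.81) mod 360° = 299.80°; distance = √((-15.38)² + (8.81)²) = 17.721 mi.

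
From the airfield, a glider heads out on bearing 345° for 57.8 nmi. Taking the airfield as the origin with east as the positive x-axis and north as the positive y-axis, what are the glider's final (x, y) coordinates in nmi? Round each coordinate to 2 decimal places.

Leg 1 (345°, 57.8 nmi): east 57.8 sin 345° = -14.96, north 57.8 cos 345° = 55.83
Summing: -14.96 nmi east, 55.83 nmi north → (-14.96, 55.83).

(-14.96, 55.83)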